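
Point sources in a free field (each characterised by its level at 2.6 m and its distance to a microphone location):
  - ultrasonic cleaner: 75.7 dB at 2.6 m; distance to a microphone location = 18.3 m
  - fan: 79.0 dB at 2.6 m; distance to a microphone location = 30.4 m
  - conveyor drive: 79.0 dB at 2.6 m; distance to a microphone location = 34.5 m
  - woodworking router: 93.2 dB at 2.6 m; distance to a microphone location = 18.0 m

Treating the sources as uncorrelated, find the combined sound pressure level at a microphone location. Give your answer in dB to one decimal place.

First find each source's level at the receiver (point-source: −20·log₁₀(r/r_ref)), then combine on an intensity basis.
ultrasonic cleaner: 75.7 − 20·log₁₀(18.3/2.6) = 75.7 − 16.95 = 58.75 dB.
fan: 79.0 − 20·log₁₀(30.4/2.6) = 79.0 − 21.36 = 57.64 dB.
conveyor drive: 79.0 − 20·log₁₀(34.5/2.6) = 79.0 − 22.46 = 56.54 dB.
woodworking router: 93.2 − 20·log₁₀(18.0/2.6) = 93.2 − 16.81 = 76.39 dB.
Σ 10^(L/10) = 4.537e+07 → L_total = 10·log₁₀(4.537e+07) = 76.57 dB.

76.6 dB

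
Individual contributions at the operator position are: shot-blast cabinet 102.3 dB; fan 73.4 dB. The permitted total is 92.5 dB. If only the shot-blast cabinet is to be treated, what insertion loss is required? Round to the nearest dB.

10 dB

Fixed contribution from the other source: Σ 10^(L/10) = 10^(73.4/10) = 2.188e+07 (73.40 dB).
To meet 92.5 dB overall, the treated shot-blast cabinet may contribute at most 10^(92.5/10) − 2.188e+07 = 1.756e+09, i.e. 92.45 dB.
So the shot-blast cabinet must be reduced from 102.3 to 92.45 dB: IL = 9.85 dB.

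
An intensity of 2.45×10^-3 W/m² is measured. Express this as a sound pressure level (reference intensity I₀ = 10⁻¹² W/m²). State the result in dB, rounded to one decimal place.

Dividing by I₀ shifts the exponent by 12: I/I₀ = 2.45×10^9.
L = 10·(0.3892 + 9) = 93.89 dB.

93.9 dB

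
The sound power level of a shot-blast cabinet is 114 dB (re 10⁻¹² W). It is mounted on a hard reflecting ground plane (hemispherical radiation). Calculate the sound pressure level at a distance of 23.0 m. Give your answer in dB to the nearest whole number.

Free-field hemispherical radiation: L_p = L_w − 10·log₁₀(2π·r²), r = 23.0 m.
2π·r² = 3324 m², 10·log₁₀ of that is 35.216 dB.
L_p = 114 − 35.216 = 78.78 dB.

79 dB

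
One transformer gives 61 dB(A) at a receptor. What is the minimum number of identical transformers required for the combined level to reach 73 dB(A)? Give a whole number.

16

Need L₁ + 10·log₁₀ N ≥ 73, i.e. log₁₀ N ≥ 1.20.
N ≥ 10^(12.0/10) = 15.849, so N = 16.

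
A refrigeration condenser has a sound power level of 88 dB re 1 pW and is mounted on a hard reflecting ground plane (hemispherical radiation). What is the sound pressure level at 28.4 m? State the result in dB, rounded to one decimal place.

The power spreads over a hemisphere of area 2π·r², so L_p = L_w − 10·log₁₀(2π·r²).
2π·r² = 5068 m², 10·log₁₀ of that is 37.048 dB.
L_p = 88 − 37.048 = 50.95 dB.

51.0 dB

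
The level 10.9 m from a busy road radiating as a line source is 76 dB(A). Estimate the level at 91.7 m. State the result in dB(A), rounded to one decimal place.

66.8 dB(A)

Cylindrical spreading from a line source gives a 10·log₁₀(r₂/r₁) drop.
L₂ = 76 − 10·log₁₀(91.7/10.9) = 76 − 9.249 = 66.75 dB(A).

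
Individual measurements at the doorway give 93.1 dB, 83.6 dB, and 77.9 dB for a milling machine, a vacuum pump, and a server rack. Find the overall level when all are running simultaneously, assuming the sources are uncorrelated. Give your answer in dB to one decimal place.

93.7 dB

Incoherent sources combine by intensity addition: L_total = 10·log₁₀(Σ 10^(L_i/10)).
Σ 10^(L/10) = 10^(93.1/10) + 10^(83.6/10) + 10^(77.9/10) = 2.332e+09.
L_total = 10·log₁₀(2.332e+09) = 93.68 dB.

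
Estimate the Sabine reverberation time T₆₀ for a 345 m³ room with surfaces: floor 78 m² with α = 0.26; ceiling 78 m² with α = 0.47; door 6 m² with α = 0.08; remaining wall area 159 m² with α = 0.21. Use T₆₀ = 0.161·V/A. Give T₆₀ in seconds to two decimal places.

0.61 s

Summing Sᵢαᵢ: 78·0.26 + 78·0.47 + 6·0.08 + 159·0.21 = 90.81 m².
T₆₀ = 0.161 × 345 / 90.81 = 0.612 s.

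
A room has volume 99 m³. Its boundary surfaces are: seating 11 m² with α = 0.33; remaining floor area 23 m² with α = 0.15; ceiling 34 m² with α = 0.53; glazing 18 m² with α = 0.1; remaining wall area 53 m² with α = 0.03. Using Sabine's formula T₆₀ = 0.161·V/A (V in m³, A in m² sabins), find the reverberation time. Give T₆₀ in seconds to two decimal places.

0.56 s

Total absorption A = 11·0.33 + 23·0.15 + 34·0.53 + 18·0.1 + 53·0.03 = 28.49 m² sabins.
T₆₀ = 0.161·V/A = 0.161·99/28.49 = 0.559 s.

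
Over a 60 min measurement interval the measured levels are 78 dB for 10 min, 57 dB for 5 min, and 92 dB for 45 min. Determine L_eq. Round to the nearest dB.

L_eq = 10·log₁₀[(1/T)·Σ tᵢ·10^(Lᵢ/10)] with T = 60 min.
Σ tᵢ·10^(Lᵢ/10) = 10·10^(78/10) + 5·10^(57/10) + 45·10^(92/10) = 7.195e+10.
L_eq = 10·log₁₀(7.195e+10/60) = 90.79 dB.

91 dB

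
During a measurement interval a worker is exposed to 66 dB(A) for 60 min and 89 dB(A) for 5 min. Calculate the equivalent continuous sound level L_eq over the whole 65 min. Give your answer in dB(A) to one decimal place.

Weight each interval's intensity by its duration and average over T = 65 min:
Σ tᵢ·10^(Lᵢ/10) = 60·10^(66/10) + 5·10^(89/10) = 4.211e+09.
L_eq = 10·log₁₀(4.211e+09/65) = 78.11 dB(A).

78.1 dB(A)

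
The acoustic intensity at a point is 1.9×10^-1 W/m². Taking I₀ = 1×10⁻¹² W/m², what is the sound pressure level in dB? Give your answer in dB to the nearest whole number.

113 dB

L = 10·log₁₀(I/I₀) = 10·log₁₀(1.9×10^-1/10⁻¹²) = 10·log₁₀(1.9×10^11).
L = 10·(0.2788 + 11) = 112.79 dB.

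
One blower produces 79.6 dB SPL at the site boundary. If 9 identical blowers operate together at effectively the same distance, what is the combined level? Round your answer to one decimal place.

89.1 dB SPL

N identical incoherent sources raise the level by 10·log₁₀ N.
L_total = 79.6 + 10·log₁₀(9) = 79.6 + 9.542 = 89.14 dB SPL.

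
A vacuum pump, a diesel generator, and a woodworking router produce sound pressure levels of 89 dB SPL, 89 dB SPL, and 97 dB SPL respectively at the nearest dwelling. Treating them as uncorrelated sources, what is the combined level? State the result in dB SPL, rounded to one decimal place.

98.2 dB SPL

For uncorrelated sources the intensities add, so convert each level to linear form, sum, and take 10·log₁₀ of the total.
Σ 10^(L/10) = 10^(89/10) + 10^(89/10) + 10^(97/10) = 6.601e+09.
L_total = 10·log₁₀(6.601e+09) = 98.20 dB SPL.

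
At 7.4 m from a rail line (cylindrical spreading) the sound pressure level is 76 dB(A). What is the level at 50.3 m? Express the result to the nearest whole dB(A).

68 dB(A)

Cylindrical spreading from a line source gives a 10·log₁₀(r₂/r₁) drop.
L₂ = 76 − 10·log₁₀(50.3/7.4) = 76 − 8.323 = 67.68 dB(A).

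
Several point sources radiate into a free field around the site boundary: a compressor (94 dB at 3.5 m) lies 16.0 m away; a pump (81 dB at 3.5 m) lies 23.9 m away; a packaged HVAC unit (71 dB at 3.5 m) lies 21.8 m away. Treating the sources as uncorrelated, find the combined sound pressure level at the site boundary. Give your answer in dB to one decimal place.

80.9 dB

First find each source's level at the receiver (point-source: −20·log₁₀(r/r_ref)), then combine on an intensity basis.
compressor: 94 − 20·log₁₀(16.0/3.5) = 94 − 13.20 = 80.80 dB.
pump: 81 − 20·log₁₀(23.9/3.5) = 81 − 16.69 = 64.31 dB.
packaged HVAC unit: 71 − 20·log₁₀(21.8/3.5) = 71 − 15.89 = 55.11 dB.
Σ 10^(L/10) = 1.232e+08 → L_total = 10·log₁₀(1.232e+08) = 80.91 dB.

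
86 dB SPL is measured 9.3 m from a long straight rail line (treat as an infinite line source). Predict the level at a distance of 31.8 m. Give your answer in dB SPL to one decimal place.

Line-source attenuation: ΔL = 10·log₁₀(r₂/r₁) = 10·log₁₀(31.8/9.3) = 5.339 dB.
L₂ = 86 − 10·log₁₀(31.8/9.3) = 86 − 5.339 = 80.66 dB SPL.

80.7 dB SPL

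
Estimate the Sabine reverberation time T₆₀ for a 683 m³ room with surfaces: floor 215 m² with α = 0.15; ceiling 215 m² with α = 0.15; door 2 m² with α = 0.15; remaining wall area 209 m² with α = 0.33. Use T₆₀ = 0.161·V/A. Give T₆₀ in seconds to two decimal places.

Summing Sᵢαᵢ: 215·0.15 + 215·0.15 + 2·0.15 + 209·0.33 = 133.77 m².
T₆₀ = 0.161 × 683 / 133.77 = 0.822 s.

0.82 s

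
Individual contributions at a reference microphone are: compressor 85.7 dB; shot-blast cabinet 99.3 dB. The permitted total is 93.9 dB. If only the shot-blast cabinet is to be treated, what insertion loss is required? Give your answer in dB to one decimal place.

6.1 dB

Everything except the shot-blast cabinet sums to 10^(85.7/10) = 3.715e+08 in linear terms, 85.70 dB.
To meet 93.9 dB overall, the treated shot-blast cabinet may contribute at most 10^(93.9/10) − 3.715e+08 = 2.083e+09, i.e. 93.19 dB.
So the shot-blast cabinet must be reduced from 99.3 to 93.19 dB: IL = 6.11 dB.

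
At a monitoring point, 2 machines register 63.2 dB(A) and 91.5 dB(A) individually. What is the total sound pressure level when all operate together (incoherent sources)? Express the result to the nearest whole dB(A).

Incoherent sources combine by intensity addition: L_total = 10·log₁₀(Σ 10^(L_i/10)).
Σ 10^(L/10) = 10^(63.2/10) + 10^(91.5/10) = 1.415e+09.
L_total = 10·log₁₀(1.415e+09) = 91.51 dB(A).

92 dB(A)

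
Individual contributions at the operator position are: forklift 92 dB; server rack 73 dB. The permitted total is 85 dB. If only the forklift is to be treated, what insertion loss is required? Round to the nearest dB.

7 dB

The untreated sources together contribute 10^(73/10) = 1.995e+07, i.e. 73.00 dB.
To meet 85 dB overall, the treated forklift may contribute at most 10^(85/10) − 1.995e+07 = 2.963e+08, i.e. 84.72 dB.
Required insertion loss = 92 − 84.72 = 7.28 dB.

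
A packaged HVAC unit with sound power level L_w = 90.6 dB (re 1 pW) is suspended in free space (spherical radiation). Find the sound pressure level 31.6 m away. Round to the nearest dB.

Free-field spherical radiation: L_p = L_w − 10·log₁₀(4π·r²), r = 31.6 m.
4π·r² = 1.255e+04 m², 10·log₁₀ of that is 40.986 dB.
L_p = 90.6 − 40.986 = 49.61 dB.

50 dB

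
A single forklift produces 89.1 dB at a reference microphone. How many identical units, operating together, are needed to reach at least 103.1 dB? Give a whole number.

N identical sources give L₁ + 10·log₁₀ N, so require 10·log₁₀ N ≥ 103.1 − 89.1 = 14.0 dB.
N ≥ 10^(14.0/10) = 25.119, so N = 26.

26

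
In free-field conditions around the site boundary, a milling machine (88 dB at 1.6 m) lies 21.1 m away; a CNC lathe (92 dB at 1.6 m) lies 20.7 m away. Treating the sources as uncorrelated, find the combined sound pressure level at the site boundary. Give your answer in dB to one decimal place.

71.2 dB

First find each source's level at the receiver (point-source: −20·log₁₀(r/r_ref)), then combine on an intensity basis.
milling machine: 88 − 20·log₁₀(21.1/1.6) = 88 − 22.40 = 65.60 dB.
CNC lathe: 92 − 20·log₁₀(20.7/1.6) = 92 − 22.24 = 69.76 dB.
Σ 10^(L/10) = 1.310e+07 → L_total = 10·log₁₀(1.310e+07) = 71.17 dB.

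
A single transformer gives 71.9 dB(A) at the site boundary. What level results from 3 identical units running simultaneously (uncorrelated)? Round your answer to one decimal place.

76.7 dB(A)

With 3 equal, uncorrelated contributions the intensity is 3× that of one unit, giving a rise of 10·log₁₀ 3.
L_total = 71.9 + 10·log₁₀(3) = 71.9 + 4.771 = 76.67 dB(A).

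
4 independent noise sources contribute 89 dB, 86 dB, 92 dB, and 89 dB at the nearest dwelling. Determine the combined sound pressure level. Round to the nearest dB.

For uncorrelated sources the intensities add, so convert each level to linear form, sum, and take 10·log₁₀ of the total.
Σ 10^(L/10) = 10^(89/10) + 10^(86/10) + 10^(92/10) + 10^(89/10) = 3.572e+09.
L_total = 10·log₁₀(3.572e+09) = 95.53 dB.

96 dB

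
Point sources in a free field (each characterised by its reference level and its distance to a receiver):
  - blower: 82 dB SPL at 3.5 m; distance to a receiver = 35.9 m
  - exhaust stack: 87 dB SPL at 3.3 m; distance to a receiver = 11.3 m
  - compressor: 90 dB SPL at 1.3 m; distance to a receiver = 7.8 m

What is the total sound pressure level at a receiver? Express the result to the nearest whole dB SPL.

79 dB SPL

First find each source's level at the receiver (point-source: −20·log₁₀(r/r_ref)), then combine on an intensity basis.
blower: 82 − 20·log₁₀(35.9/3.5) = 82 − 20.22 = 61.78 dB SPL.
exhaust stack: 87 − 20·log₁₀(11.3/3.3) = 87 − 10.69 = 76.31 dB SPL.
compressor: 90 − 20·log₁₀(7.8/1.3) = 90 − 15.56 = 74.44 dB SPL.
Σ 10^(L/10) = 7.203e+07 → L_total = 10·log₁₀(7.203e+07) = 78.58 dB SPL.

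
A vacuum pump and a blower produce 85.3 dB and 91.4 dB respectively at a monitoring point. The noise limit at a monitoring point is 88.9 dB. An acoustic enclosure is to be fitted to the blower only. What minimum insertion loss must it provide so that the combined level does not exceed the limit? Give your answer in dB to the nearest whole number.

5 dB

Everything except the blower sums to 10^(85.3/10) = 3.388e+08 in linear terms, 85.30 dB.
To meet 88.9 dB overall, the treated blower may contribute at most 10^(88.9/10) − 3.388e+08 = 4.374e+08, i.e. 86.41 dB.
Required insertion loss = 91.4 − 86.41 = 4.99 dB.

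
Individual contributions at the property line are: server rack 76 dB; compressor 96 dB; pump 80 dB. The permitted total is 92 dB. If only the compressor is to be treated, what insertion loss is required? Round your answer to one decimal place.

The untreated sources together contribute 10^(76/10) + 10^(80/10) = 1.398e+08, i.e. 81.46 dB.
The limit corresponds to 10^(92/10) = 1.585e+09; subtracting the fixed part leaves 1.445e+09 for the compressor, i.e. 91.60 dB.
Required insertion loss = 96 − 91.60 = 4.40 dB.

4.4 dB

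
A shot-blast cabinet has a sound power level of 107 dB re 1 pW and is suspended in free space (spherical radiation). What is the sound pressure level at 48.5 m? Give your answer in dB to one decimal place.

62.3 dB

Free-field spherical radiation: L_p = L_w − 10·log₁₀(4π·r²), r = 48.5 m.
4π·r² = 2.956e+04 m², 10·log₁₀ of that is 44.707 dB.
L_p = 107 − 44.707 = 62.29 dB.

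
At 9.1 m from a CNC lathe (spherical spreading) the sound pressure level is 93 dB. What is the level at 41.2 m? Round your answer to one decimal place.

79.9 dB

Spherical spreading from a point source gives a 20·log₁₀(r₂/r₁) drop.
L₂ = 93 − 20·log₁₀(41.2/9.1) = 93 − 13.117 = 79.88 dB.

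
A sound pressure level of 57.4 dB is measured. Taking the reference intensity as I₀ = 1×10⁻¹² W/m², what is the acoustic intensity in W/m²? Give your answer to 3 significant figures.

I/I₀ = 10^(57.4/10) = 5.495e+05, so I = 5.495e+05 × 10⁻¹² W/m².

5.50e-07 W/m²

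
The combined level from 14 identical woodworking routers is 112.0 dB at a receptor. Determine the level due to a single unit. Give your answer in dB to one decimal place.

14 equal contributions raise the level by 10·log₁₀ 14 = 11.461 dB, so each unit alone gives 112.0 − 11.461.

100.5 dB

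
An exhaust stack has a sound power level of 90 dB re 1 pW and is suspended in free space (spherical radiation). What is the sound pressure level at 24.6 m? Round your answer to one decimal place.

The power spreads over a sphere of area 4π·r², so L_p = L_w − 10·log₁₀(4π·r²).
4π·r² = 7605 m², 10·log₁₀ of that is 38.811 dB.
L_p = 90 − 38.811 = 51.19 dB.

51.2 dB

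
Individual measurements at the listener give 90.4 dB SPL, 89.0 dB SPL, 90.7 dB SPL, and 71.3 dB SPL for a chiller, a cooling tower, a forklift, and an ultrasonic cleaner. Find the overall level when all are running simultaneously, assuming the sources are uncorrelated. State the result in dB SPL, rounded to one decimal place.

Incoherent sources combine by intensity addition: L_total = 10·log₁₀(Σ 10^(L_i/10)).
Σ 10^(L/10) = 10^(90.4/10) + 10^(89.0/10) + 10^(90.7/10) + 10^(71.3/10) = 3.079e+09.
L_total = 10·log₁₀(3.079e+09) = 94.88 dB SPL.

94.9 dB SPL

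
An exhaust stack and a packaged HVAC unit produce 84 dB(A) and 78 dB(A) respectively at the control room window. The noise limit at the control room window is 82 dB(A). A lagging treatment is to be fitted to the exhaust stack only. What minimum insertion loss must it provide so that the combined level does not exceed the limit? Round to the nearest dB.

Fixed contribution from the other source: Σ 10^(L/10) = 10^(78/10) = 6.310e+07 (78.00 dB(A)).
The limit corresponds to 10^(82/10) = 1.585e+08; subtracting the fixed part leaves 9.539e+07 for the exhaust stack, i.e. 79.80 dB(A).
Required insertion loss = 84 − 79.80 = 4.20 dB.

4 dB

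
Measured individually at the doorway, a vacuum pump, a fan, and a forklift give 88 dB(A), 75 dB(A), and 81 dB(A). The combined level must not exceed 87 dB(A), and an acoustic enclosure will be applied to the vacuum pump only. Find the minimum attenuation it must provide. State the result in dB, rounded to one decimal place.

Everything except the vacuum pump sums to 10^(75/10) + 10^(81/10) = 1.575e+08 in linear terms, 81.97 dB(A).
To meet 87 dB(A) overall, the treated vacuum pump may contribute at most 10^(87/10) − 1.575e+08 = 3.437e+08, i.e. 85.36 dB(A).
So the vacuum pump must be reduced from 88 to 85.36 dB(A): IL = 2.64 dB.

2.6 dB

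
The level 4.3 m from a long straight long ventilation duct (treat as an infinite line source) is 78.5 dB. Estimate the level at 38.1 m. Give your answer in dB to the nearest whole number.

Cylindrical spreading from a line source gives a 10·log₁₀(r₂/r₁) drop.
L₂ = 78.5 − 10·log₁₀(38.1/4.3) = 78.5 − 9.475 = 69.03 dB.

69 dB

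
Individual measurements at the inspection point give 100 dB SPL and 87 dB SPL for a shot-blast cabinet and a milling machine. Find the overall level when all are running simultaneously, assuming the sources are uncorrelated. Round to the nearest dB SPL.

100 dB SPL

Incoherent sources combine by intensity addition: L_total = 10·log₁₀(Σ 10^(L_i/10)).
Σ 10^(L/10) = 10^(100/10) + 10^(87/10) = 1.050e+10.
L_total = 10·log₁₀(1.050e+10) = 100.21 dB SPL.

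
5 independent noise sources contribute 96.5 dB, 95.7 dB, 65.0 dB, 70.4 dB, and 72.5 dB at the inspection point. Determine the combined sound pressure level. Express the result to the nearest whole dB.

99 dB

Incoherent sources combine by intensity addition: L_total = 10·log₁₀(Σ 10^(L_i/10)).
Σ 10^(L/10) = 10^(96.5/10) + 10^(95.7/10) + 10^(65.0/10) + 10^(70.4/10) + 10^(72.5/10) = 8.214e+09.
L_total = 10·log₁₀(8.214e+09) = 99.15 dB.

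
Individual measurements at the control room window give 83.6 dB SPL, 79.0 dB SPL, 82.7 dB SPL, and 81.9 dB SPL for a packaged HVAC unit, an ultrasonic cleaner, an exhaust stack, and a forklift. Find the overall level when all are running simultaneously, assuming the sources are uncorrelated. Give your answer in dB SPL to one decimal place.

For uncorrelated sources the intensities add, so convert each level to linear form, sum, and take 10·log₁₀ of the total.
Σ 10^(L/10) = 10^(83.6/10) + 10^(79.0/10) + 10^(82.7/10) + 10^(81.9/10) = 6.496e+08.
L_total = 10·log₁₀(6.496e+08) = 88.13 dB SPL.

88.1 dB SPL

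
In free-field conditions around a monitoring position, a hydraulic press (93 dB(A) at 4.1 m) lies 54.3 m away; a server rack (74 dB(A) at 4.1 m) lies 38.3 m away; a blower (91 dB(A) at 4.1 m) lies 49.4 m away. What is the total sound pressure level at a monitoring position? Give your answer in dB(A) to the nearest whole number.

73 dB(A)

Propagate each source to the receiver with L = L_ref − 20·log₁₀(r/r_ref), then add intensities.
hydraulic press: 93 − 20·log₁₀(54.3/4.1) = 93 − 22.44 = 70.56 dB(A).
server rack: 74 − 20·log₁₀(38.3/4.1) = 74 − 19.41 = 54.59 dB(A).
blower: 91 − 20·log₁₀(49.4/4.1) = 91 − 21.62 = 69.38 dB(A).
Σ 10^(L/10) = 2.034e+07 → L_total = 10·log₁₀(2.034e+07) = 73.08 dB(A).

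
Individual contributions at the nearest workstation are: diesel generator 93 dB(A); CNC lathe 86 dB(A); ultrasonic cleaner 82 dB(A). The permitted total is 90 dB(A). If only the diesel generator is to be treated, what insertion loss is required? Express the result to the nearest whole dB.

Everything except the diesel generator sums to 10^(86/10) + 10^(82/10) = 5.566e+08 in linear terms, 87.46 dB(A).
The limit corresponds to 10^(90/10) = 1.000e+09; subtracting the fixed part leaves 4.434e+08 for the diesel generator, i.e. 86.47 dB(A).
Required insertion loss = 93 − 86.47 = 6.53 dB.

7 dB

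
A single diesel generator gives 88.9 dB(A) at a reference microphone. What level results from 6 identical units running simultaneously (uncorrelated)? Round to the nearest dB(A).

97 dB(A)

L_total = L₁ + 10·log₁₀ N for N identical incoherent sources.
L_total = 88.9 + 10·log₁₀(6) = 88.9 + 7.782 = 96.68 dB(A).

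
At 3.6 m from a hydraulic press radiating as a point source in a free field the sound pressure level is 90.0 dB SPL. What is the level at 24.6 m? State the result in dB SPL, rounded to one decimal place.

For a point source, L₂ = L₁ − 20·log₁₀(r₂/r₁).
L₂ = 90.0 − 20·log₁₀(24.6/3.6) = 90.0 − 16.693 = 73.31 dB SPL.

73.3 dB SPL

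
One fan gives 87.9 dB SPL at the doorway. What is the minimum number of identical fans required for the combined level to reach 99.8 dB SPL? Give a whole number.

Need L₁ + 10·log₁₀ N ≥ 99.8, i.e. log₁₀ N ≥ 1.19.
N ≥ 10^(11.9/10) = 15.488, so N = 16.

16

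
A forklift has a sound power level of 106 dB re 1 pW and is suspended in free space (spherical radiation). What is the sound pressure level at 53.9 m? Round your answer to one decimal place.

60.4 dB

L_p = L_w − 10·log₁₀(4π·r²) with r = 53.9 m.
4π·r² = 3.651e+04 m², 10·log₁₀ of that is 45.624 dB.
L_p = 106 − 45.624 = 60.38 dB.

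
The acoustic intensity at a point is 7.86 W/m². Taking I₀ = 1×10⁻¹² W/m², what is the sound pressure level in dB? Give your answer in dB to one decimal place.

129.0 dB

Dividing by I₀ shifts the exponent by 12: I/I₀ = 7.86×10^12.
L = 10·(0.8954 + 12) = 128.95 dB.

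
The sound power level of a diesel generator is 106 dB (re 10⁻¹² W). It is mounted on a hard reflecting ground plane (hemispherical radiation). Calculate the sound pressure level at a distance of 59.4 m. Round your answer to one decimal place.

62.5 dB

The power spreads over a hemisphere of area 2π·r², so L_p = L_w − 10·log₁₀(2π·r²).
2π·r² = 2.217e+04 m², 10·log₁₀ of that is 43.458 dB.
L_p = 106 − 43.458 = 62.54 dB.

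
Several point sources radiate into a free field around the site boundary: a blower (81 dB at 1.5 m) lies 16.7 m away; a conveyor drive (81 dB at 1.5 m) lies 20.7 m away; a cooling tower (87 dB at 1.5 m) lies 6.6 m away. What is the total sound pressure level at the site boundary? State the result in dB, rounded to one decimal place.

74.4 dB

Propagate each source to the receiver with L = L_ref − 20·log₁₀(r/r_ref), then add intensities.
blower: 81 − 20·log₁₀(16.7/1.5) = 81 − 20.93 = 60.07 dB.
conveyor drive: 81 − 20·log₁₀(20.7/1.5) = 81 − 22.80 = 58.20 dB.
cooling tower: 87 − 20·log₁₀(6.6/1.5) = 87 − 12.87 = 74.13 dB.
Σ 10^(L/10) = 2.756e+07 → L_total = 10·log₁₀(2.756e+07) = 74.40 dB.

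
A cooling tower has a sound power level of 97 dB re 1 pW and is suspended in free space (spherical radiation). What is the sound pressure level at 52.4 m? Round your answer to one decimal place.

51.6 dB

The power spreads over a sphere of area 4π·r², so L_p = L_w − 10·log₁₀(4π·r²).
4π·r² = 3.45e+04 m², 10·log₁₀ of that is 45.379 dB.
L_p = 97 − 45.379 = 51.62 dB.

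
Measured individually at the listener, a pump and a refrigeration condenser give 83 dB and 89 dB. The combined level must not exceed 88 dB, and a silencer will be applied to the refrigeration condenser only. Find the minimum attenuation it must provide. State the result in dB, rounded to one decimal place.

The untreated sources together contribute 10^(83/10) = 1.995e+08, i.e. 83.00 dB.
The limit corresponds to 10^(88/10) = 6.310e+08; subtracting the fixed part leaves 4.314e+08 for the refrigeration condenser, i.e. 86.35 dB.
So the refrigeration condenser must be reduced from 89 to 86.35 dB: IL = 2.65 dB.

2.7 dB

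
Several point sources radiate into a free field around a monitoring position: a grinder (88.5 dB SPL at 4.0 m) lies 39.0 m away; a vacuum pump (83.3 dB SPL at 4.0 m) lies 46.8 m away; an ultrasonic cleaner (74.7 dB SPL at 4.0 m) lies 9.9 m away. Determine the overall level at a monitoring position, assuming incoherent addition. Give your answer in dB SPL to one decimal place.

71.4 dB SPL

First find each source's level at the receiver (point-source: −20·log₁₀(r/r_ref)), then combine on an intensity basis.
grinder: 88.5 − 20·log₁₀(39.0/4.0) = 88.5 − 19.78 = 68.72 dB SPL.
vacuum pump: 83.3 − 20·log₁₀(46.8/4.0) = 83.3 − 21.36 = 61.94 dB SPL.
ultrasonic cleaner: 74.7 − 20·log₁₀(9.9/4.0) = 74.7 − 7.87 = 66.83 dB SPL.
Σ 10^(L/10) = 1.383e+07 → L_total = 10·log₁₀(1.383e+07) = 71.41 dB SPL.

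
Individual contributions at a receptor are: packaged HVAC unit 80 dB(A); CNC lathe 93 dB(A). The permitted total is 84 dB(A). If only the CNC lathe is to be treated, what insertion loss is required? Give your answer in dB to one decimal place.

Everything except the CNC lathe sums to 10^(80/10) = 1.000e+08 in linear terms, 80.00 dB(A).
To meet 84 dB(A) overall, the treated CNC lathe may contribute at most 10^(84/10) − 1.000e+08 = 1.512e+08, i.e. 81.80 dB(A).
Required insertion loss = 93 − 81.80 = 11.20 dB.

11.2 dB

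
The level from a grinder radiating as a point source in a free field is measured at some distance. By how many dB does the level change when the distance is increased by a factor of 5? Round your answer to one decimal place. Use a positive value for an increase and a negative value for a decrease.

With spherical spreading the level changes by −20·log₁₀(r₂/r₁).
ΔL = −20·log₁₀(5) = -13.98 dB.

-14.0 dB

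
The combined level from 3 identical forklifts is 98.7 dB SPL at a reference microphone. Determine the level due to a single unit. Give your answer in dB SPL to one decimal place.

For N identical incoherent sources L_total = L₁ + 10·log₁₀ N, so L₁ = 98.7 − 10·log₁₀(3) = 98.7 − 4.771.

93.9 dB SPL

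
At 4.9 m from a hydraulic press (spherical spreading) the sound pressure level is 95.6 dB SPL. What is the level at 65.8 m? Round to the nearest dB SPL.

73 dB SPL

For a point source, L₂ = L₁ − 20·log₁₀(r₂/r₁).
L₂ = 95.6 − 20·log₁₀(65.8/4.9) = 95.6 − 22.561 = 73.04 dB SPL.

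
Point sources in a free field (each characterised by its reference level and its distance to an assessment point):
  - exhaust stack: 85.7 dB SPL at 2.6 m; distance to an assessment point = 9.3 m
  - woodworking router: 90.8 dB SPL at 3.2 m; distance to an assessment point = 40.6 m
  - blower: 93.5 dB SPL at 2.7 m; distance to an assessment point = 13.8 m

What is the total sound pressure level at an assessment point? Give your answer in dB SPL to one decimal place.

80.9 dB SPL

Propagate each source to the receiver with L = L_ref − 20·log₁₀(r/r_ref), then add intensities.
exhaust stack: 85.7 − 20·log₁₀(9.3/2.6) = 85.7 − 11.07 = 74.63 dB SPL.
woodworking router: 90.8 − 20·log₁₀(40.6/3.2) = 90.8 − 22.07 = 68.73 dB SPL.
blower: 93.5 − 20·log₁₀(13.8/2.7) = 93.5 − 14.17 = 79.33 dB SPL.
Σ 10^(L/10) = 1.222e+08 → L_total = 10·log₁₀(1.222e+08) = 80.87 dB SPL.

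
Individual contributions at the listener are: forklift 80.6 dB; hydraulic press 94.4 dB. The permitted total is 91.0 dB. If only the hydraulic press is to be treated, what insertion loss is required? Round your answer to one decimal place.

3.8 dB

The untreated sources together contribute 10^(80.6/10) = 1.148e+08, i.e. 80.60 dB.
The limit corresponds to 10^(91.0/10) = 1.259e+09; subtracting the fixed part leaves 1.144e+09 for the hydraulic press, i.e. 90.58 dB.
Required insertion loss = 94.4 − 90.58 = 3.82 dB.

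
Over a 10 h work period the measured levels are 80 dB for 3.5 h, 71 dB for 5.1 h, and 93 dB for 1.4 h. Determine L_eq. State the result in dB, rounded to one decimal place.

Weight each interval's intensity by its duration and average over T = 10 h:
Σ tᵢ·10^(Lᵢ/10) = 3.5·10^(80/10) + 5.1·10^(71/10) + 1.4·10^(93/10) = 3.208e+09.
L_eq = 10·log₁₀(3.208e+09/10) = 85.06 dB.

85.1 dB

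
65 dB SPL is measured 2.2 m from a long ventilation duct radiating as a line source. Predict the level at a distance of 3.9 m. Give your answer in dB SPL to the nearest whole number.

For a line source, L₂ = L₁ − 10·log₁₀(r₂/r₁).
L₂ = 65 − 10·log₁₀(3.9/2.2) = 65 − 2.486 = 62.51 dB SPL.

63 dB SPL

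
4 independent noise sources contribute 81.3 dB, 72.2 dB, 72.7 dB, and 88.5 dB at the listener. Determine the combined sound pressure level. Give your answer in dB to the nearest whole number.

89 dB

For uncorrelated sources the intensities add, so convert each level to linear form, sum, and take 10·log₁₀ of the total.
Σ 10^(L/10) = 10^(81.3/10) + 10^(72.2/10) + 10^(72.7/10) + 10^(88.5/10) = 8.781e+08.
L_total = 10·log₁₀(8.781e+08) = 89.44 dB.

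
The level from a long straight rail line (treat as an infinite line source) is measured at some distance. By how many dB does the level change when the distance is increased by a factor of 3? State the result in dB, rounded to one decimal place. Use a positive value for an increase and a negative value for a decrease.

With cylindrical spreading the level changes by −10·log₁₀(r₂/r₁).
ΔL = −10·log₁₀(3) = -4.77 dB.

-4.8 dB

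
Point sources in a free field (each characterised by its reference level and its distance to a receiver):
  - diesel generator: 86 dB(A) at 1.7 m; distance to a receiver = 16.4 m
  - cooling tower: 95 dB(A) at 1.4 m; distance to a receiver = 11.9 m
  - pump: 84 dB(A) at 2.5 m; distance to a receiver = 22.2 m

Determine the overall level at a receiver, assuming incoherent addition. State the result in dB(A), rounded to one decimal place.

First find each source's level at the receiver (point-source: −20·log₁₀(r/r_ref)), then combine on an intensity basis.
diesel generator: 86 − 20·log₁₀(16.4/1.7) = 86 − 19.69 = 66.31 dB(A).
cooling tower: 95 − 20·log₁₀(11.9/1.4) = 95 − 18.59 = 76.41 dB(A).
pump: 84 − 20·log₁₀(22.2/2.5) = 84 − 18.97 = 65.03 dB(A).
Σ 10^(L/10) = 5.123e+07 → L_total = 10·log₁₀(5.123e+07) = 77.10 dB(A).

77.1 dB(A)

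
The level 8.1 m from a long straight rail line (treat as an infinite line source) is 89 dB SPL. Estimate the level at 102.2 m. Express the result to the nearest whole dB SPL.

Cylindrical spreading from a line source gives a 10·log₁₀(r₂/r₁) drop.
L₂ = 89 − 10·log₁₀(102.2/8.1) = 89 − 11.010 = 77.99 dB SPL.

78 dB SPL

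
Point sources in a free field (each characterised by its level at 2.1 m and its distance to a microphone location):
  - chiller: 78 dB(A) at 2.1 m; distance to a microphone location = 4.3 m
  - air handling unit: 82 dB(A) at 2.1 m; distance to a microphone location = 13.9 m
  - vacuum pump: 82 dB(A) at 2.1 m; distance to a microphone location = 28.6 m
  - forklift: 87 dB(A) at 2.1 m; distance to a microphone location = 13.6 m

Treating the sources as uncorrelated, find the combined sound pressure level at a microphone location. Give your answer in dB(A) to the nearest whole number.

Propagate each source to the receiver with L = L_ref − 20·log₁₀(r/r_ref), then add intensities.
chiller: 78 − 20·log₁₀(4.3/2.1) = 78 − 6.22 = 71.78 dB(A).
air handling unit: 82 − 20·log₁₀(13.9/2.1) = 82 − 16.42 = 65.58 dB(A).
vacuum pump: 82 − 20·log₁₀(28.6/2.1) = 82 − 22.68 = 59.32 dB(A).
forklift: 87 − 20·log₁₀(13.6/2.1) = 87 − 16.23 = 70.77 dB(A).
Σ 10^(L/10) = 3.147e+07 → L_total = 10·log₁₀(3.147e+07) = 74.98 dB(A).

75 dB(A)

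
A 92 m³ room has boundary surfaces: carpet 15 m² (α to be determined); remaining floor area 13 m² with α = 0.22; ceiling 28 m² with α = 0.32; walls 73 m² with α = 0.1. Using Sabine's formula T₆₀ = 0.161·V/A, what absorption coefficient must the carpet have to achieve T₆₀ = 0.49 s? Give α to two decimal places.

Required total absorption A = 0.161·92/0.49 = 30.23 m².
Absorption from the other surfaces = 13·0.22 + 28·0.32 + 73·0.1 = 19.12 m², so the carpet must supply 11.11 m² over 15 m².
α = 11.11/15 = 0.741.

0.74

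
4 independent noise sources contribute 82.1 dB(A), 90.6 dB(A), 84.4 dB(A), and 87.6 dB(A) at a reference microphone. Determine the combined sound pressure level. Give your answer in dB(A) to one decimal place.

Incoherent sources combine by intensity addition: L_total = 10·log₁₀(Σ 10^(L_i/10)).
Σ 10^(L/10) = 10^(82.1/10) + 10^(90.6/10) + 10^(84.4/10) + 10^(87.6/10) = 2.161e+09.
L_total = 10·log₁₀(2.161e+09) = 93.35 dB(A).

93.3 dB(A)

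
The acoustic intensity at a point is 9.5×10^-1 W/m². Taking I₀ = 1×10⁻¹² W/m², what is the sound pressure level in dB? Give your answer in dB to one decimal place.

Dividing by I₀ shifts the exponent by 12: I/I₀ = 9.5×10^11.
L = 10·(0.9777 + 11) = 119.78 dB.

119.8 dB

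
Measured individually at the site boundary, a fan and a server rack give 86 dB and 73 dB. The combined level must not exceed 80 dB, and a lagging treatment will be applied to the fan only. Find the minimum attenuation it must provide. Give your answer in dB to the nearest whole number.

7 dB

The untreated sources together contribute 10^(73/10) = 1.995e+07, i.e. 73.00 dB.
The limit corresponds to 10^(80/10) = 1.000e+08; subtracting the fixed part leaves 8.005e+07 for the fan, i.e. 79.03 dB.
Required insertion loss = 86 − 79.03 = 6.97 dB.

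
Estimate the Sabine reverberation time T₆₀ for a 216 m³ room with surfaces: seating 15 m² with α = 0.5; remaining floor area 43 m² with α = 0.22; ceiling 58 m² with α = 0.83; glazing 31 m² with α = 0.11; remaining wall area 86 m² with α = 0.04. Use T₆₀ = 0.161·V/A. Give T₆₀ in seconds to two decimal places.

Total absorption A = 15·0.5 + 43·0.22 + 58·0.83 + 31·0.11 + 86·0.04 = 71.95 m² sabins.
T₆₀ = 0.161·V/A = 0.161·216/71.95 = 0.483 s.

0.48 s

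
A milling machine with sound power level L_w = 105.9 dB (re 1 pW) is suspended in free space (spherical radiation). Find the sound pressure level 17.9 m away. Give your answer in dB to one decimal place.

69.9 dB

The power spreads over a sphere of area 4π·r², so L_p = L_w − 10·log₁₀(4π·r²).
4π·r² = 4026 m², 10·log₁₀ of that is 36.049 dB.
L_p = 105.9 − 36.049 = 69.85 dB.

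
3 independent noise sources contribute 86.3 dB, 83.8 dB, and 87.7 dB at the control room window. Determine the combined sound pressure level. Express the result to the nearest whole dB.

For uncorrelated sources the intensities add, so convert each level to linear form, sum, and take 10·log₁₀ of the total.
Σ 10^(L/10) = 10^(86.3/10) + 10^(83.8/10) + 10^(87.7/10) = 1.255e+09.
L_total = 10·log₁₀(1.255e+09) = 90.99 dB.

91 dB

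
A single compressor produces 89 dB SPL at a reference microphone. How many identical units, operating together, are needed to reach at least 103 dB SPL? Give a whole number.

N identical sources give L₁ + 10·log₁₀ N, so require 10·log₁₀ N ≥ 103 − 89 = 14.0 dB.
N ≥ 10^(14.0/10) = 25.119, so N = 26.

26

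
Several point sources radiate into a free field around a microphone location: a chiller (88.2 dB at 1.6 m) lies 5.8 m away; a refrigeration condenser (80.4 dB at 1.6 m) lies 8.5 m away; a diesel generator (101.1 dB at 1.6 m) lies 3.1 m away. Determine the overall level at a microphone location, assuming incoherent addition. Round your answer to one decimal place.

First find each source's level at the receiver (point-source: −20·log₁₀(r/r_ref)), then combine on an intensity basis.
chiller: 88.2 − 20·log₁₀(5.8/1.6) = 88.2 − 11.19 = 77.01 dB.
refrigeration condenser: 80.4 − 20·log₁₀(8.5/1.6) = 80.4 − 14.51 = 65.89 dB.
diesel generator: 101.1 − 20·log₁₀(3.1/1.6) = 101.1 − 5.74 = 95.36 dB.
Σ 10^(L/10) = 3.486e+09 → L_total = 10·log₁₀(3.486e+09) = 95.42 dB.

95.4 dB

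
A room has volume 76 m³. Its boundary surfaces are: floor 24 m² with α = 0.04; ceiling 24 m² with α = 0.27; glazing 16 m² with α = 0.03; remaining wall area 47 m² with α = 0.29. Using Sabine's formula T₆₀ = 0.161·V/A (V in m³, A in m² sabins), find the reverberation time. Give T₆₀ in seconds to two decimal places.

0.57 s

Total absorption A = 24·0.04 + 24·0.27 + 16·0.03 + 47·0.29 = 21.55 m² sabins.
T₆₀ = 0.161 × 76 / 21.55 = 0.568 s.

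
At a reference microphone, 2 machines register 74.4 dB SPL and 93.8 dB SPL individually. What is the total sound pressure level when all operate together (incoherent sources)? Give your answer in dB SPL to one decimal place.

Incoherent sources combine by intensity addition: L_total = 10·log₁₀(Σ 10^(L_i/10)).
Σ 10^(L/10) = 10^(74.4/10) + 10^(93.8/10) = 2.426e+09.
L_total = 10·log₁₀(2.426e+09) = 93.85 dB SPL.

93.8 dB SPL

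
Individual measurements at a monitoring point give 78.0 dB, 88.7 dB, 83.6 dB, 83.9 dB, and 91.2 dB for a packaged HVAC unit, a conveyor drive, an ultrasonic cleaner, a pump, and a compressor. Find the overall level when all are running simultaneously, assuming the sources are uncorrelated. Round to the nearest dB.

94 dB

Incoherent sources combine by intensity addition: L_total = 10·log₁₀(Σ 10^(L_i/10)).
Σ 10^(L/10) = 10^(78.0/10) + 10^(88.7/10) + 10^(83.6/10) + 10^(83.9/10) + 10^(91.2/10) = 2.597e+09.
L_total = 10·log₁₀(2.597e+09) = 94.15 dB.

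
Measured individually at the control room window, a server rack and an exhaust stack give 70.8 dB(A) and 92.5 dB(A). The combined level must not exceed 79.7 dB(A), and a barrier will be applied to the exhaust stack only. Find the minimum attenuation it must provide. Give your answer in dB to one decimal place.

13.4 dB

Everything except the exhaust stack sums to 10^(70.8/10) = 1.202e+07 in linear terms, 70.80 dB(A).
The limit corresponds to 10^(79.7/10) = 9.333e+07; subtracting the fixed part leaves 8.130e+07 for the exhaust stack, i.e. 79.10 dB(A).
Required insertion loss = 92.5 − 79.10 = 13.40 dB.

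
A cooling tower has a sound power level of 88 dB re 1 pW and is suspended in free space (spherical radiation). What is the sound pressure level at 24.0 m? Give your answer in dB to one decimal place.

49.4 dB

L_p = L_w − 10·log₁₀(4π·r²) with r = 24.0 m.
4π·r² = 7238 m², 10·log₁₀ of that is 38.596 dB.
L_p = 88 − 38.596 = 49.40 dB.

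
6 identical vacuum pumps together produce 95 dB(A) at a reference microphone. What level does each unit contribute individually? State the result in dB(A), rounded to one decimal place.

Dividing the total intensity by 6 lowers the level by 10·log₁₀ 6 = 7.782 dB: L₁ = 95 − 7.782.

87.2 dB(A)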